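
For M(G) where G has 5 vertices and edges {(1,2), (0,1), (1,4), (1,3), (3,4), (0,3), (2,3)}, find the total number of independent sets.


An independent set in a graphic matroid is an acyclic edge subset.
G has 5 vertices and 7 edges.
Enumerate all 2^7 = 128 subsets, checking for acyclicity.
Total independent sets = 81.

81


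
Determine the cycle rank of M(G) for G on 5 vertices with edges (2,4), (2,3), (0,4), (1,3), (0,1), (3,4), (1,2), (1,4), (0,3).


Cycle rank (nullity) = |E| - r(M) = |E| - (|V| - c).
|E| = 9, |V| = 5, c = 1.
Nullity = 9 - (5 - 1) = 9 - 4 = 5.

5


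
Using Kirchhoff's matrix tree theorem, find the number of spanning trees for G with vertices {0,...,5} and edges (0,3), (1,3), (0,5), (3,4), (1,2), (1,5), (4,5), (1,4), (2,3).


By Kirchhoff's matrix tree theorem, the number of spanning trees equals
the determinant of any cofactor of the Laplacian matrix L.
G has 6 vertices and 9 edges.
Computing the (5 x 5) cofactor determinant gives 61.

61


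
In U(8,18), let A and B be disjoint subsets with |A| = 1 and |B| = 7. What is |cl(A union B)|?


|A union B| = 1 + 7 = 8 (disjoint).
In U(8,18), cl(S) = S if |S| < 8, else cl(S) = E.
Since 8 >= 8, cl(A union B) = E.
|cl(A union B)| = 18.

18


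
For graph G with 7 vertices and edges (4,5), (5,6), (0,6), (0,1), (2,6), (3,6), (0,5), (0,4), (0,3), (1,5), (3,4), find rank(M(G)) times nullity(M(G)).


r(M) = |V| - c = 7 - 1 = 6.
nullity = |E| - r(M) = 11 - 6 = 5.
Product = 6 * 5 = 30.

30


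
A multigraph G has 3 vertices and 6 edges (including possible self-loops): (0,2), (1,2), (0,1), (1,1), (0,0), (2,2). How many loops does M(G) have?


In a graphic matroid, a loop is a self-loop edge (u,u) with rank 0.
Examining all 6 edges for self-loops...
Self-loops found: (1,1), (0,0), (2,2)
Number of loops = 3.

3


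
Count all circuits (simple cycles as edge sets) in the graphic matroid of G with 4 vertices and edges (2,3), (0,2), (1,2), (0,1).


A circuit in a graphic matroid = edge set of a simple cycle.
G has 4 vertices and 4 edges.
Enumerating all minimal edge subsets forming cycles...
Total circuits found: 1.

1


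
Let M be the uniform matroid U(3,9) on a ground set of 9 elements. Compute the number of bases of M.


Bases of U(3,9) are all 3-element subsets of the 9-element ground set.
Number of bases = C(9,3).
(9 choose 3) = 84.

84


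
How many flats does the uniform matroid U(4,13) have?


Flats of U(4,13): every subset of size < 4 is a flat, plus E itself.
Count = C(13,0) + C(13,1) + C(13,2) + C(13,3) + 1
     = 1 + 13 + 78 + 286 + 1
     = 379.

379


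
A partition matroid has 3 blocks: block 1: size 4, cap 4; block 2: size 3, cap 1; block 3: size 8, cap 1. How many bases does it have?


A basis picks exactly ci elements from block i.
Number of bases = product of C(|Si|, ci).
= C(4,4) * C(3,1) * C(8,1)
= 1 * 3 * 8
= 24.

24


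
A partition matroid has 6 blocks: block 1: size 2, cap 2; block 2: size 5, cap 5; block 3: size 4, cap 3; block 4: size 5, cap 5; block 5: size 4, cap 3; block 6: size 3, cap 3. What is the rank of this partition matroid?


Rank of a partition matroid = sum of min(|Si|, ci) for each block.
= min(2,2) + min(5,5) + min(4,3) + min(5,5) + min(4,3) + min(3,3)
= 2 + 5 + 3 + 5 + 3 + 3
= 21.

21


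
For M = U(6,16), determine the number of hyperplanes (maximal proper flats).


Hyperplanes of U(6,16) are flats of rank 5.
In a uniform matroid, these are exactly the (5)-element subsets.
Count = C(16,5) = 16! / (5! * 11!) = 4368.

4368


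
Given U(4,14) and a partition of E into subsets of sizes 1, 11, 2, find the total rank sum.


r(Ai) = min(|Ai|, 4) for each part.
Sum = min(1,4) + min(11,4) + min(2,4)
    = 1 + 4 + 2
    = 7.

7


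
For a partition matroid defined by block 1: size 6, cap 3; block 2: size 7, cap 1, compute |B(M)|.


A basis picks exactly ci elements from block i.
Number of bases = product of C(|Si|, ci).
= C(6,3) * C(7,1)
= 20 * 7
= 140.

140


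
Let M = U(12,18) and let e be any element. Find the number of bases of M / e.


Contracting e from U(12,18) gives U(11,17).
Bases of U(11,17) = C(17,11) = 12376.

12376


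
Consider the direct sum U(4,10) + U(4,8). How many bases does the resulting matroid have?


Bases of a direct sum M1 + M2: |B| = |B(M1)| * |B(M2)|.
|B(U(4,10))| = C(10,4) = 210.
|B(U(4,8))| = C(8,4) = 70.
Total bases = 210 * 70 = 14700.

14700


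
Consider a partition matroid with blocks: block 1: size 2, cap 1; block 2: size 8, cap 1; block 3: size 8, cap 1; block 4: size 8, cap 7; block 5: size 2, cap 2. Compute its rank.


Rank of a partition matroid = sum of min(|Si|, ci) for each block.
= min(2,1) + min(8,1) + min(8,1) + min(8,7) + min(2,2)
= 1 + 1 + 1 + 7 + 2
= 12.

12


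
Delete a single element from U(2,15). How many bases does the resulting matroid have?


Deleting e from U(2,15) gives U(2,14) since n > r.
Bases of U(2,14) = (14 choose 2) = 91.

91


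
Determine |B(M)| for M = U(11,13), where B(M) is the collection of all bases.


Bases of U(11,13) are all 11-element subsets of the 13-element ground set.
Number of bases = C(13,11).
C(13,11) = 78.

78


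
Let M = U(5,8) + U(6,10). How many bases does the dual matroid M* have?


(M1+M2)* = M1* + M2*.
M1* = U(3,8), bases: C(8,3) = 56.
M2* = U(4,10), bases: C(10,4) = 210.
|B(M*)| = 56 * 210 = 11760.

11760


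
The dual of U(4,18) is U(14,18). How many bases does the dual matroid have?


The dual of U(r,n) is U(n-r, n) = U(14,18).
Bases of U(14,18) are all (14)-element subsets.
|B(M*)| = C(18,14) = 3060.

3060


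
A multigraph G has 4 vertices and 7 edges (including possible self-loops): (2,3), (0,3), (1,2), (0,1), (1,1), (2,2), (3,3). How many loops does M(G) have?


In a graphic matroid, a loop is a self-loop edge (u,u) with rank 0.
Examining all 7 edges for self-loops...
Self-loops found: (1,1), (2,2), (3,3)
Number of loops = 3.

3


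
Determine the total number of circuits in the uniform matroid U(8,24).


In U(8,24), circuits are the (9)-element subsets.
Any set of 9 elements is dependent, and removing any one element gives
an independent set of size 8, so it is a minimal dependent set.
Number of circuits = C(24,9) = 24! / (9! * 15!) = 1307504.

1307504


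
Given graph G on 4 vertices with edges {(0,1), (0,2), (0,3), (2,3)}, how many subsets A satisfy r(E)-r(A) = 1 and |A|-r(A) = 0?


R(x,y) = sum over A in 2^E of x^(r(E)-r(A)) * y^(|A|-r(A)).
G has 4 vertices, 4 edges. r(E) = 3.
Enumerate all 2^4 = 16 subsets.
Count subsets with r(E)-r(A)=1 and |A|-r(A)=0: 6.

6


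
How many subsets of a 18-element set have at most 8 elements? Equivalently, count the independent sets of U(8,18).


Independent sets of U(8,18) are all subsets of size <= 8.
Count = C(18,0) + C(18,1) + C(18,2) + C(18,3) + C(18,4) + C(18,5) + C(18,6) + C(18,7) + C(18,8)
     = 1 + 18 + 153 + 816 + 3060 + 8568 + 18564 + 31824 + 43758
     = 106762.

106762


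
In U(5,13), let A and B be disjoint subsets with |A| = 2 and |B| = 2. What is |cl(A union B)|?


|A union B| = 2 + 2 = 4 (disjoint).
In U(5,13), cl(S) = S if |S| < 5, else cl(S) = E.
Since 4 < 5, cl(A union B) = A union B.
|cl(A union B)| = 4.

4


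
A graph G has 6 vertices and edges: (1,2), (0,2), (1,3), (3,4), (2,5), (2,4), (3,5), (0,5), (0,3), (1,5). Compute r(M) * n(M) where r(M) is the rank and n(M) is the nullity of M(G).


r(M) = |V| - c = 6 - 1 = 5.
nullity = |E| - r(M) = 10 - 5 = 5.
Product = 5 * 5 = 25.

25


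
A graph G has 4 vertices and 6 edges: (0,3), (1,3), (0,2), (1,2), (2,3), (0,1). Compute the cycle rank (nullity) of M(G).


Cycle rank (nullity) = |E| - r(M) = |E| - (|V| - c).
|E| = 6, |V| = 4, c = 1.
Nullity = 6 - (4 - 1) = 6 - 3 = 3.

3


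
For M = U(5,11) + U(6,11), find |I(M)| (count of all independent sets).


For a direct sum, |I(M1+M2)| = |I(M1)| * |I(M2)|.
|I(U(5,11))| = sum C(11,k) for k=0..5 = 1024.
|I(U(6,11))| = sum C(11,k) for k=0..6 = 1486.
Total = 1024 * 1486 = 1521664.

1521664


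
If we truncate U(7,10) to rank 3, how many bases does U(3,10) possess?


Truncating U(7,10) to rank 3 gives U(3,10).
Bases of U(3,10) are all 3-element subsets of 10 elements.
Number of bases = C(10,3) = (10 * 9 * 8) / (1 * 2 * 3) = 120.

120


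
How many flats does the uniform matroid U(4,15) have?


Flats of U(4,15): every subset of size < 4 is a flat, plus E itself.
Count = (15 choose 0) + (15 choose 1) + (15 choose 2) + (15 choose 3) + 1
     = 1 + 15 + 105 + 455 + 1
     = 577.

577


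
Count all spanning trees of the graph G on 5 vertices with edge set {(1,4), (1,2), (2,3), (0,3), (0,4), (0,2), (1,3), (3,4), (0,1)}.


By Kirchhoff's matrix tree theorem, the number of spanning trees equals
the determinant of any cofactor of the Laplacian matrix L.
G has 5 vertices and 9 edges.
Computing the (4 x 4) cofactor determinant gives 75.

75


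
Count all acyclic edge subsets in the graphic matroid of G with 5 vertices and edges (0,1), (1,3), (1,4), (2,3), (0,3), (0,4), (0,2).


An independent set in a graphic matroid is an acyclic edge subset.
G has 5 vertices and 7 edges.
Enumerate all 2^7 = 128 subsets, checking for acyclicity.
Total independent sets = 82.

82


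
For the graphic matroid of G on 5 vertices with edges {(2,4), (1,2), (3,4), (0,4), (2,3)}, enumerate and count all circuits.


A circuit in a graphic matroid = edge set of a simple cycle.
G has 5 vertices and 5 edges.
Enumerating all minimal edge subsets forming cycles...
Total circuits found: 1.

1


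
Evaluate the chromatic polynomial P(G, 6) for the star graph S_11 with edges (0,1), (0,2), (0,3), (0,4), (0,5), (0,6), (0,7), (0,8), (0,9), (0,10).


P(tree, k) = k * (k-1)^(10) for any tree on 11 vertices.
P(6) = 6 * 5^10 = 6 * 9765625 = 58593750.

58593750


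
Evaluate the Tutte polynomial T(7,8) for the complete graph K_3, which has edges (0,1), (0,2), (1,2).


T(K_3; x,y) = x^2 + x + y.
T(7,8) = 49 + 7 + 8 = 64.

64


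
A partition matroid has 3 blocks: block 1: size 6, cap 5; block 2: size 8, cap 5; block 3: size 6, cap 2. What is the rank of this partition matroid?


Rank of a partition matroid = sum of min(|Si|, ci) for each block.
= min(6,5) + min(8,5) + min(6,2)
= 5 + 5 + 2
= 12.

12


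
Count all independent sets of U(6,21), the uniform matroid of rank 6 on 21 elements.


Independent sets of U(6,21) are all subsets of size <= 6.
Count = (21 choose 0) + (21 choose 1) + (21 choose 2) + (21 choose 3) + (21 choose 4) + (21 choose 5) + (21 choose 6)
     = 1 + 21 + 210 + 1330 + 5985 + 20349 + 54264
     = 82160.

82160


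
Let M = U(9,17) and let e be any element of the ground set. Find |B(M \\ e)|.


Deleting e from U(9,17) gives U(9,16) since n > r.
Bases of U(9,16) = C(16,9) = 16! / (9! * 7!) = 11440.

11440


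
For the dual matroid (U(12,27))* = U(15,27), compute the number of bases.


The dual of U(r,n) is U(n-r, n) = U(15,27).
Bases of U(15,27) are all (15)-element subsets.
|B(M*)| = C(27,15) = 27! / (15! * 12!) = 17383860.

17383860


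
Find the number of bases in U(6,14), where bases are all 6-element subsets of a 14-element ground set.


Bases of U(6,14) are all 6-element subsets of the 14-element ground set.
Number of bases = C(14,6).
(14 choose 6) = 3003.

3003


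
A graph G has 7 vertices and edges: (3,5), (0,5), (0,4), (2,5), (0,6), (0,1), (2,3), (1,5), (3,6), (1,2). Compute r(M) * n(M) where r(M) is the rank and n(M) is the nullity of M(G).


r(M) = |V| - c = 7 - 1 = 6.
nullity = |E| - r(M) = 10 - 6 = 4.
Product = 6 * 4 = 24.

24


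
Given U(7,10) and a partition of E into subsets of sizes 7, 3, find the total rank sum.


r(Ai) = min(|Ai|, 7) for each part.
Sum = min(7,7) + min(3,7)
    = 7 + 3
    = 10.

10


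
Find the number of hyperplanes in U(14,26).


Hyperplanes of U(14,26) are flats of rank 13.
In a uniform matroid, these are exactly the (13)-element subsets.
Count = (26 choose 13) = 10400600.

10400600


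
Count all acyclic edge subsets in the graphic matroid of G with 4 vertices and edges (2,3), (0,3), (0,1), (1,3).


An independent set in a graphic matroid is an acyclic edge subset.
G has 4 vertices and 4 edges.
Enumerate all 2^4 = 16 subsets, checking for acyclicity.
Total independent sets = 14.

14


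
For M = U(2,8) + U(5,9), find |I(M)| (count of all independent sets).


For a direct sum, |I(M1+M2)| = |I(M1)| * |I(M2)|.
|I(U(2,8))| = sum C(8,k) for k=0..2 = 37.
|I(U(5,9))| = sum C(9,k) for k=0..5 = 382.
Total = 37 * 382 = 14134.

14134


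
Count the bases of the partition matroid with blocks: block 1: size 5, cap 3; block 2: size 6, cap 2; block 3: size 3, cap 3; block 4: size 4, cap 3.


A basis picks exactly ci elements from block i.
Number of bases = product of C(|Si|, ci).
= C(5,3) * C(6,2) * C(3,3) * C(4,3)
= 10 * 15 * 1 * 4
= 600.

600


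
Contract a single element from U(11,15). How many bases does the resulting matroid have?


Contracting e from U(11,15) gives U(10,14).
Bases of U(10,14) = C(14,10) = 14! / (10! * 4!) = 1001.

1001


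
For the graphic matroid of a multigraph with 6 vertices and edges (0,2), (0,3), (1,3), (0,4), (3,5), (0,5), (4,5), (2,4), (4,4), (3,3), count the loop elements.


In a graphic matroid, a loop is a self-loop edge (u,u) with rank 0.
Examining all 10 edges for self-loops...
Self-loops found: (4,4), (3,3)
Number of loops = 2.

2


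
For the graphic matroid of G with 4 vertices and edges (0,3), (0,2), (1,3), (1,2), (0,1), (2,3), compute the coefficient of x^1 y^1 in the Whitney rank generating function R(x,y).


R(x,y) = sum over A in 2^E of x^(r(E)-r(A)) * y^(|A|-r(A)).
G has 4 vertices, 6 edges. r(E) = 3.
Enumerate all 2^6 = 64 subsets.
Count subsets with r(E)-r(A)=1 and |A|-r(A)=1: 4.

4


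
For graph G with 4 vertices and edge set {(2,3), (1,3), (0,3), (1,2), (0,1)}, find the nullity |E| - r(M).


Cycle rank (nullity) = |E| - r(M) = |E| - (|V| - c).
|E| = 5, |V| = 4, c = 1.
Nullity = 5 - (4 - 1) = 5 - 3 = 2.

2


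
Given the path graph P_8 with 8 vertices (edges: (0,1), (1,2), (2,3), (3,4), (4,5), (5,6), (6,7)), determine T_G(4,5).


A path on 8 vertices is a tree with 7 edges.
T(x,y) = x^(7) for any tree.
T(4,5) = 4^7 = 16384.

16384


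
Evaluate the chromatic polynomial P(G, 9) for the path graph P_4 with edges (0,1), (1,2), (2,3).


P(P_4, k) = k * (k-1)^(3).
P(9) = 9 * 8^3 = 9 * 512 = 4608.

4608


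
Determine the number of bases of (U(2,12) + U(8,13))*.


(M1+M2)* = M1* + M2*.
M1* = U(10,12), bases: C(12,10) = 66.
M2* = U(5,13), bases: C(13,5) = 1287.
|B(M*)| = 66 * 1287 = 84942.

84942


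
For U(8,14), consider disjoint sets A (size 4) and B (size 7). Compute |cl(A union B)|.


|A union B| = 4 + 7 = 11 (disjoint).
In U(8,14), cl(S) = S if |S| < 8, else cl(S) = E.
Since 11 >= 8, cl(A union B) = E.
|cl(A union B)| = 14.

14


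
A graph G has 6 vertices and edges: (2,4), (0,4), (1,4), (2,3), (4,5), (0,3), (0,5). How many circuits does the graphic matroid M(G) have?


A circuit in a graphic matroid = edge set of a simple cycle.
G has 6 vertices and 7 edges.
Enumerating all minimal edge subsets forming cycles...
Total circuits found: 3.

3


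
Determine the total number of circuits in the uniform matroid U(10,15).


In U(10,15), circuits are the (11)-element subsets.
Any set of 11 elements is dependent, and removing any one element gives
an independent set of size 10, so it is a minimal dependent set.
Number of circuits = (15 choose 11) = 1365.

1365


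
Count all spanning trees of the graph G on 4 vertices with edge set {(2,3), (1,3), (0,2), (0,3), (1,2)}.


By Kirchhoff's matrix tree theorem, the number of spanning trees equals
the determinant of any cofactor of the Laplacian matrix L.
G has 4 vertices and 5 edges.
Computing the (3 x 3) cofactor determinant gives 8.

8


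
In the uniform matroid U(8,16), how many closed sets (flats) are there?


Flats of U(8,16): every subset of size < 8 is a flat, plus E itself.
Count = (16 choose 0) + (16 choose 1) + (16 choose 2) + (16 choose 3) + (16 choose 4) + (16 choose 5) + (16 choose 6) + (16 choose 7) + 1
     = 1 + 16 + 120 + 560 + 1820 + 4368 + 8008 + 11440 + 1
     = 26334.

26334


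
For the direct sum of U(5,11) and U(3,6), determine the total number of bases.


Bases of a direct sum M1 + M2: |B| = |B(M1)| * |B(M2)|.
|B(U(5,11))| = C(11,5) = 462.
|B(U(3,6))| = C(6,3) = 20.
Total bases = 462 * 20 = 9240.

9240


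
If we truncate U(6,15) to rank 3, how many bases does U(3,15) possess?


Truncating U(6,15) to rank 3 gives U(3,15).
Bases of U(3,15) are all 3-element subsets of 15 elements.
Number of bases = (15 choose 3) = 455.

455


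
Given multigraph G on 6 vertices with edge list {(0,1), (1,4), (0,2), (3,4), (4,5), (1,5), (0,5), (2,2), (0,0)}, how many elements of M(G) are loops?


In a graphic matroid, a loop is a self-loop edge (u,u) with rank 0.
Examining all 9 edges for self-loops...
Self-loops found: (2,2), (0,0)
Number of loops = 2.

2


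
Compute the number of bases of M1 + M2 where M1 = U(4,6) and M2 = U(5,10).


Bases of a direct sum M1 + M2: |B| = |B(M1)| * |B(M2)|.
|B(U(4,6))| = C(6,4) = 15.
|B(U(5,10))| = C(10,5) = 252.
Total bases = 15 * 252 = 3780.

3780


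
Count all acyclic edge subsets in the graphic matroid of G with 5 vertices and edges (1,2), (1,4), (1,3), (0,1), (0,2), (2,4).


An independent set in a graphic matroid is an acyclic edge subset.
G has 5 vertices and 6 edges.
Enumerate all 2^6 = 64 subsets, checking for acyclicity.
Total independent sets = 48.

48


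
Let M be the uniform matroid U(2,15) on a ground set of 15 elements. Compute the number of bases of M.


Bases of U(2,15) are all 2-element subsets of the 15-element ground set.
Number of bases = C(15,2).
(15 choose 2) = 105.

105


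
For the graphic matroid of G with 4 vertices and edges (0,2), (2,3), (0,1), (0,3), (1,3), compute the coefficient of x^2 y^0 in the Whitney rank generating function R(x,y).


R(x,y) = sum over A in 2^E of x^(r(E)-r(A)) * y^(|A|-r(A)).
G has 4 vertices, 5 edges. r(E) = 3.
Enumerate all 2^5 = 32 subsets.
Count subsets with r(E)-r(A)=2 and |A|-r(A)=0: 5.

5


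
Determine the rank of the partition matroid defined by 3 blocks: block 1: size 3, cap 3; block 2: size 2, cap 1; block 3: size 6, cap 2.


Rank of a partition matroid = sum of min(|Si|, ci) for each block.
= min(3,3) + min(2,1) + min(6,2)
= 3 + 1 + 2
= 6.

6


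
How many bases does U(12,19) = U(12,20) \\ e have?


Deleting e from U(12,20) gives U(12,19) since n > r.
Bases of U(12,19) = C(19,12) = 19! / (12! * 7!) = 50388.

50388


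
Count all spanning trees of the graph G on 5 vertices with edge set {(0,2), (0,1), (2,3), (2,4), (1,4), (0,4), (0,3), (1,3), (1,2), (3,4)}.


By Kirchhoff's matrix tree theorem, the number of spanning trees equals
the determinant of any cofactor of the Laplacian matrix L.
G has 5 vertices and 10 edges.
Computing the (4 x 4) cofactor determinant gives 125.

125


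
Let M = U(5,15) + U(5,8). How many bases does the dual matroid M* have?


(M1+M2)* = M1* + M2*.
M1* = U(10,15), bases: C(15,10) = 3003.
M2* = U(3,8), bases: C(8,3) = 56.
|B(M*)| = 3003 * 56 = 168168.

168168


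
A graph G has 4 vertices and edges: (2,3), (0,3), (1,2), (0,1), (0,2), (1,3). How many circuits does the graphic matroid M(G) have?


A circuit in a graphic matroid = edge set of a simple cycle.
G has 4 vertices and 6 edges.
Enumerating all minimal edge subsets forming cycles...
Total circuits found: 7.

7


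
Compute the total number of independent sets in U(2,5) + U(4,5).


For a direct sum, |I(M1+M2)| = |I(M1)| * |I(M2)|.
|I(U(2,5))| = sum C(5,k) for k=0..2 = 16.
|I(U(4,5))| = sum C(5,k) for k=0..4 = 31.
Total = 16 * 31 = 496.

496


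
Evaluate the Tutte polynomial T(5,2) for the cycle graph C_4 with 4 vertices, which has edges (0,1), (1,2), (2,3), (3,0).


T(C_4; x,y) = x + x^2 + ... + x^(3) + y.
T(5,2) = 5^1 + 5^2 + 5^3 + 2
= 5 + 25 + 125 + 2
= 157.

157


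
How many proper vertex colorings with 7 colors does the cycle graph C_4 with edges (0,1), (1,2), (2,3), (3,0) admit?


P(C_4, k) = (k-1)^4 + (-1)^4*(k-1).
P(7) = (6)^4 + 6
= 1296 + 6 = 1302.

1302


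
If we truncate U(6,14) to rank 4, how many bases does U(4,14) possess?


Truncating U(6,14) to rank 4 gives U(4,14).
Bases of U(4,14) are all 4-element subsets of 14 elements.
Number of bases = C(14,4) = (14 * 13 * 12 * 11) / (1 * 2 * 3 * 4) = 1001.

1001


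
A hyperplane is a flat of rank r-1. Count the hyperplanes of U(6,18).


Hyperplanes of U(6,18) are flats of rank 5.
In a uniform matroid, these are exactly the (5)-element subsets.
Count = C(18,5) = 8568.

8568


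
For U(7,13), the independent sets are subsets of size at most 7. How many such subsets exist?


Independent sets of U(7,13) are all subsets of size <= 7.
Count = (13 choose 0) + (13 choose 1) + (13 choose 2) + (13 choose 3) + (13 choose 4) + (13 choose 5) + (13 choose 6) + (13 choose 7)
     = 1 + 13 + 78 + 286 + 715 + 1287 + 1716 + 1716
     = 5812.

5812


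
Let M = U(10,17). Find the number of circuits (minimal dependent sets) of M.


In U(10,17), circuits are the (11)-element subsets.
Any set of 11 elements is dependent, and removing any one element gives
an independent set of size 10, so it is a minimal dependent set.
Number of circuits = (17 choose 11) = 12376.

12376


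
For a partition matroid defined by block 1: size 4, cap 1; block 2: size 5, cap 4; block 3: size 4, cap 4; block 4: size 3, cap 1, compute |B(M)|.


A basis picks exactly ci elements from block i.
Number of bases = product of C(|Si|, ci).
= C(4,1) * C(5,4) * C(4,4) * C(3,1)
= 4 * 5 * 1 * 3
= 60.

60


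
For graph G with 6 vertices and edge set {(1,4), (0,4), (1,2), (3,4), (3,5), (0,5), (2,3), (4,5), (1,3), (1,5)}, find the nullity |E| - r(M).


Cycle rank (nullity) = |E| - r(M) = |E| - (|V| - c).
|E| = 10, |V| = 6, c = 1.
Nullity = 10 - (6 - 1) = 10 - 5 = 5.

5


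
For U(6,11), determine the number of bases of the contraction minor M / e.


Contracting e from U(6,11) gives U(5,10).
Bases of U(5,10) = (10 choose 5) = 252.

252


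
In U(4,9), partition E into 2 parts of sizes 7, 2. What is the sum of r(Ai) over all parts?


r(Ai) = min(|Ai|, 4) for each part.
Sum = min(7,4) + min(2,4)
    = 4 + 2
    = 6.

6


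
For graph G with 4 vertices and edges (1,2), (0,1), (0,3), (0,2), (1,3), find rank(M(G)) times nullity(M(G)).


r(M) = |V| - c = 4 - 1 = 3.
nullity = |E| - r(M) = 5 - 3 = 2.
Product = 3 * 2 = 6.

6


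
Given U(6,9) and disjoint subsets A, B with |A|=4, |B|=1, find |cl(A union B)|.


|A union B| = 4 + 1 = 5 (disjoint).
In U(6,9), cl(S) = S if |S| < 6, else cl(S) = E.
Since 5 < 6, cl(A union B) = A union B.
|cl(A union B)| = 5.

5


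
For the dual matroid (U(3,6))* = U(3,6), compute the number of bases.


The dual of U(r,n) is U(n-r, n) = U(3,6).
Bases of U(3,6) are all (3)-element subsets.
|B(M*)| = C(6,3) = 6! / (3! * 3!) = 20.

20


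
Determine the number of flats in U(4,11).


Flats of U(4,11): every subset of size < 4 is a flat, plus E itself.
Count = (11 choose 0) + (11 choose 1) + (11 choose 2) + (11 choose 3) + 1
     = 1 + 11 + 55 + 165 + 1
     = 233.

233


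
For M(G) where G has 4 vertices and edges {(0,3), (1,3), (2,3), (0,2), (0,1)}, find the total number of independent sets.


An independent set in a graphic matroid is an acyclic edge subset.
G has 4 vertices and 5 edges.
Enumerate all 2^5 = 32 subsets, checking for acyclicity.
Total independent sets = 24.

24


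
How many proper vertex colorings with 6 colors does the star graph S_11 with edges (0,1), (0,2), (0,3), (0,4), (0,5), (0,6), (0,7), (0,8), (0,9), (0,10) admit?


P(tree, k) = k * (k-1)^(10) for any tree on 11 vertices.
P(6) = 6 * 5^10 = 6 * 9765625 = 58593750.

58593750


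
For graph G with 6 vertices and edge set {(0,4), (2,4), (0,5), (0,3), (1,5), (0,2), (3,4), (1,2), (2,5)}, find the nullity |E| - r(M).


Cycle rank (nullity) = |E| - r(M) = |E| - (|V| - c).
|E| = 9, |V| = 6, c = 1.
Nullity = 9 - (6 - 1) = 9 - 5 = 4.

4


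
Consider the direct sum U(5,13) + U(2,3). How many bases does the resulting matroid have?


Bases of a direct sum M1 + M2: |B| = |B(M1)| * |B(M2)|.
|B(U(5,13))| = C(13,5) = 1287.
|B(U(2,3))| = C(3,2) = 3.
Total bases = 1287 * 3 = 3861.

3861


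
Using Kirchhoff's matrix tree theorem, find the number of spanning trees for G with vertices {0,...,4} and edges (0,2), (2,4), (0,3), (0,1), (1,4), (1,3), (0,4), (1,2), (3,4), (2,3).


By Kirchhoff's matrix tree theorem, the number of spanning trees equals
the determinant of any cofactor of the Laplacian matrix L.
G has 5 vertices and 10 edges.
Computing the (4 x 4) cofactor determinant gives 125.

125


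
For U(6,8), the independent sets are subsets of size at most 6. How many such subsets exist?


Independent sets of U(6,8) are all subsets of size <= 6.
Count = (8 choose 0) + (8 choose 1) + (8 choose 2) + (8 choose 3) + (8 choose 4) + (8 choose 5) + (8 choose 6)
     = 1 + 8 + 28 + 56 + 70 + 56 + 28
     = 247.

247


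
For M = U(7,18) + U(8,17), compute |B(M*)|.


(M1+M2)* = M1* + M2*.
M1* = U(11,18), bases: C(18,11) = 31824.
M2* = U(9,17), bases: C(17,9) = 24310.
|B(M*)| = 31824 * 24310 = 773641440.

773641440


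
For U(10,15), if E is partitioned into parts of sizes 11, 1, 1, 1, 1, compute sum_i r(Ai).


r(Ai) = min(|Ai|, 10) for each part.
Sum = min(11,10) + min(1,10) + min(1,10) + min(1,10) + min(1,10)
    = 10 + 1 + 1 + 1 + 1
    = 14.

14


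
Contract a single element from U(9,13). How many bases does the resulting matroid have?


Contracting e from U(9,13) gives U(8,12).
Bases of U(8,12) = C(12,8) = 495.

495


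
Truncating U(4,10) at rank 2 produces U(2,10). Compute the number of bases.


Truncating U(4,10) to rank 2 gives U(2,10).
Bases of U(2,10) are all 2-element subsets of 10 elements.
Number of bases = (10 choose 2) = 45.

45


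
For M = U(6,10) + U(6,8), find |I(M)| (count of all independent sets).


For a direct sum, |I(M1+M2)| = |I(M1)| * |I(M2)|.
|I(U(6,10))| = sum C(10,k) for k=0..6 = 848.
|I(U(6,8))| = sum C(8,k) for k=0..6 = 247.
Total = 848 * 247 = 209456.

209456


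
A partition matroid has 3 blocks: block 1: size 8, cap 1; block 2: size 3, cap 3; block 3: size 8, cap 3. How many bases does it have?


A basis picks exactly ci elements from block i.
Number of bases = product of C(|Si|, ci).
= C(8,1) * C(3,3) * C(8,3)
= 8 * 1 * 56
= 448.

448


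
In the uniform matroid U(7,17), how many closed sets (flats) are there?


Flats of U(7,17): every subset of size < 7 is a flat, plus E itself.
Count = (17 choose 0) + (17 choose 1) + (17 choose 2) + (17 choose 3) + (17 choose 4) + (17 choose 5) + (17 choose 6) + 1
     = 1 + 17 + 136 + 680 + 2380 + 6188 + 12376 + 1
     = 21779.

21779


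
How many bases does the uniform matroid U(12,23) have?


Bases of U(12,23) are all 12-element subsets of the 23-element ground set.
Number of bases = C(23,12).
(23 choose 12) = 1352078.

1352078


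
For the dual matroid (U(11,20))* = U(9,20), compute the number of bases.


The dual of U(r,n) is U(n-r, n) = U(9,20).
Bases of U(9,20) are all (9)-element subsets.
|B(M*)| = (20 choose 9) = 167960.

167960


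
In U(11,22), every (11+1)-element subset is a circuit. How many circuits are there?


In U(11,22), circuits are the (12)-element subsets.
Any set of 12 elements is dependent, and removing any one element gives
an independent set of size 11, so it is a minimal dependent set.
Number of circuits = C(22,12) = 22! / (12! * 10!) = 646646.

646646


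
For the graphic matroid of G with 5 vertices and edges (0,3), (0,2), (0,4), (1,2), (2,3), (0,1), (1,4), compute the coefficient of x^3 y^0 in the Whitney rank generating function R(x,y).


R(x,y) = sum over A in 2^E of x^(r(E)-r(A)) * y^(|A|-r(A)).
G has 5 vertices, 7 edges. r(E) = 4.
Enumerate all 2^7 = 128 subsets.
Count subsets with r(E)-r(A)=3 and |A|-r(A)=0: 7.

7


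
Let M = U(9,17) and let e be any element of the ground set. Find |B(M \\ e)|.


Deleting e from U(9,17) gives U(9,16) since n > r.
Bases of U(9,16) = (16 choose 9) = 11440.

11440


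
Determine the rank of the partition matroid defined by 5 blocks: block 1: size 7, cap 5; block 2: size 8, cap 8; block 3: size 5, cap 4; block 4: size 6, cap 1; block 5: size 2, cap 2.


Rank of a partition matroid = sum of min(|Si|, ci) for each block.
= min(7,5) + min(8,8) + min(5,4) + min(6,1) + min(2,2)
= 5 + 8 + 4 + 1 + 2
= 20.

20


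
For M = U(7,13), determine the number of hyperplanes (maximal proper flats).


Hyperplanes of U(7,13) are flats of rank 6.
In a uniform matroid, these are exactly the (6)-element subsets.
Count = C(13,6) = 1716.

1716


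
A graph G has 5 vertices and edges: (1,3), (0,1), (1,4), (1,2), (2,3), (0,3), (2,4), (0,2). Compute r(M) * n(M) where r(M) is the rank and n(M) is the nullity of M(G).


r(M) = |V| - c = 5 - 1 = 4.
nullity = |E| - r(M) = 8 - 4 = 4.
Product = 4 * 4 = 16.

16


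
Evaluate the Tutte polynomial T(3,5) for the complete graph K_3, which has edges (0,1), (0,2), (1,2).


T(K_3; x,y) = x^2 + x + y.
T(3,5) = 9 + 3 + 5 = 17.

17


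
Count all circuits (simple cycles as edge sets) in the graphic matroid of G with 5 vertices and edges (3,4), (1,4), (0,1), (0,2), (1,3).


A circuit in a graphic matroid = edge set of a simple cycle.
G has 5 vertices and 5 edges.
Enumerating all minimal edge subsets forming cycles...
Total circuits found: 1.

1


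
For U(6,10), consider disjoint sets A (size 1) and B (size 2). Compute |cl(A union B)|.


|A union B| = 1 + 2 = 3 (disjoint).
In U(6,10), cl(S) = S if |S| < 6, else cl(S) = E.
Since 3 < 6, cl(A union B) = A union B.
|cl(A union B)| = 3.

3


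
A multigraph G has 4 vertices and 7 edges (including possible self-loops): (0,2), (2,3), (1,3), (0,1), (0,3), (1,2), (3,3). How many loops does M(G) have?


In a graphic matroid, a loop is a self-loop edge (u,u) with rank 0.
Examining all 7 edges for self-loops...
Self-loops found: (3,3)
Number of loops = 1.

1


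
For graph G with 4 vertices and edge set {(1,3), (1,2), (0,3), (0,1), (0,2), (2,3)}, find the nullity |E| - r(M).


Cycle rank (nullity) = |E| - r(M) = |E| - (|V| - c).
|E| = 6, |V| = 4, c = 1.
Nullity = 6 - (4 - 1) = 6 - 3 = 3.

3


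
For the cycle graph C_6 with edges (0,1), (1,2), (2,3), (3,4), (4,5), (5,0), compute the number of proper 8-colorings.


P(C_6, k) = (k-1)^6 + (-1)^6*(k-1).
P(8) = (7)^6 + 7
= 117649 + 7 = 117656.

117656


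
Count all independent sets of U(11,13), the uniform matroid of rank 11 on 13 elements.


Independent sets of U(11,13) are all subsets of size <= 11.
Count = (13 choose 0) + (13 choose 1) + (13 choose 2) + (13 choose 3) + (13 choose 4) + (13 choose 5) + (13 choose 6) + (13 choose 7) + (13 choose 8) + (13 choose 9) + (13 choose 10) + (13 choose 11)
     = 1 + 13 + 78 + 286 + 715 + 1287 + 1716 + 1716 + 1287 + 715 + 286 + 78
     = 8178.

8178


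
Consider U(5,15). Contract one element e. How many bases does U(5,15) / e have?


Contracting e from U(5,15) gives U(4,14).
Bases of U(4,14) = C(14,4) = (14 * 13 * 12 * 11) / (1 * 2 * 3 * 4) = 1001.

1001


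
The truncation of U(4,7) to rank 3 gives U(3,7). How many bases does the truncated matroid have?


Truncating U(4,7) to rank 3 gives U(3,7).
Bases of U(3,7) are all 3-element subsets of 7 elements.
Number of bases = C(7,3) = 7! / (3! * 4!) = 35.

35


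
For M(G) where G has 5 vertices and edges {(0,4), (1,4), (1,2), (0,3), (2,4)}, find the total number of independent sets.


An independent set in a graphic matroid is an acyclic edge subset.
G has 5 vertices and 5 edges.
Enumerate all 2^5 = 32 subsets, checking for acyclicity.
Total independent sets = 28.

28


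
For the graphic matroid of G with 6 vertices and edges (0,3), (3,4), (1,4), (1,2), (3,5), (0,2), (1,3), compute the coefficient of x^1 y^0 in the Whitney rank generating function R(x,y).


R(x,y) = sum over A in 2^E of x^(r(E)-r(A)) * y^(|A|-r(A)).
G has 6 vertices, 7 edges. r(E) = 5.
Enumerate all 2^7 = 128 subsets.
Count subsets with r(E)-r(A)=1 and |A|-r(A)=0: 30.

30


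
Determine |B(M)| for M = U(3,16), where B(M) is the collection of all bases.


Bases of U(3,16) are all 3-element subsets of the 16-element ground set.
Number of bases = C(16,3).
(16 choose 3) = 560.

560


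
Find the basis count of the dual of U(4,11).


The dual of U(r,n) is U(n-r, n) = U(7,11).
Bases of U(7,11) are all (7)-element subsets.
|B(M*)| = (11 choose 7) = 330.

330


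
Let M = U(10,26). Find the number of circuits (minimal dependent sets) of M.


In U(10,26), circuits are the (11)-element subsets.
Any set of 11 elements is dependent, and removing any one element gives
an independent set of size 10, so it is a minimal dependent set.
Number of circuits = C(26,11) = 7726160.

7726160


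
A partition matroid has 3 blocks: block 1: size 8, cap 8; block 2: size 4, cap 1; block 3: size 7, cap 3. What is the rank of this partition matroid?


Rank of a partition matroid = sum of min(|Si|, ci) for each block.
= min(8,8) + min(4,1) + min(7,3)
= 8 + 1 + 3
= 12.

12


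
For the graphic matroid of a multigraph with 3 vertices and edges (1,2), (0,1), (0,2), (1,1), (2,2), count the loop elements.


In a graphic matroid, a loop is a self-loop edge (u,u) with rank 0.
Examining all 5 edges for self-loops...
Self-loops found: (1,1), (2,2)
Number of loops = 2.

2


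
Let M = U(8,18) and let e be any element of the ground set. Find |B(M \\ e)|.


Deleting e from U(8,18) gives U(8,17) since n > r.
Bases of U(8,17) = C(17,8) = 17! / (8! * 9!) = 24310.

24310


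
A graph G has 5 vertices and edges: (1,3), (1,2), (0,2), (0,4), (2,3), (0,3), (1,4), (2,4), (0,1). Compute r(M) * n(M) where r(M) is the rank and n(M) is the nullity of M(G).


r(M) = |V| - c = 5 - 1 = 4.
nullity = |E| - r(M) = 9 - 4 = 5.
Product = 4 * 5 = 20.

20


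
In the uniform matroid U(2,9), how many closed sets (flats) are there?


Flats of U(2,9): every subset of size < 2 is a flat, plus E itself.
Count = C(9,0) + C(9,1) + 1
     = 1 + 9 + 1
     = 11.

11


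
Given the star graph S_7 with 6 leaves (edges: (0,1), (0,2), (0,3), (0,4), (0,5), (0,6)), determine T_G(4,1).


A star on 7 vertices is a tree with 6 edges.
T(x,y) = x^(6) for any tree.
T(4,1) = 4^6 = 4096.

4096


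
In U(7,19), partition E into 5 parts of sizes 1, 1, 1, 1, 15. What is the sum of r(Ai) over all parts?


r(Ai) = min(|Ai|, 7) for each part.
Sum = min(1,7) + min(1,7) + min(1,7) + min(1,7) + min(15,7)
    = 1 + 1 + 1 + 1 + 7
    = 11.

11


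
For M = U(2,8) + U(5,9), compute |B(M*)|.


(M1+M2)* = M1* + M2*.
M1* = U(6,8), bases: C(8,6) = 28.
M2* = U(4,9), bases: C(9,4) = 126.
|B(M*)| = 28 * 126 = 3528.

3528


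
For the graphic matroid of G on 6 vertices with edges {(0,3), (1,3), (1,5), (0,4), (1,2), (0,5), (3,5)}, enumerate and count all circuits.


A circuit in a graphic matroid = edge set of a simple cycle.
G has 6 vertices and 7 edges.
Enumerating all minimal edge subsets forming cycles...
Total circuits found: 3.

3


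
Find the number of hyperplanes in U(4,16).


Hyperplanes of U(4,16) are flats of rank 3.
In a uniform matroid, these are exactly the (3)-element subsets.
Count = (16 choose 3) = 560.

560


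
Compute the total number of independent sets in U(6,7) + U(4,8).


For a direct sum, |I(M1+M2)| = |I(M1)| * |I(M2)|.
|I(U(6,7))| = sum C(7,k) for k=0..6 = 127.
|I(U(4,8))| = sum C(8,k) for k=0..4 = 163.
Total = 127 * 163 = 20701.

20701


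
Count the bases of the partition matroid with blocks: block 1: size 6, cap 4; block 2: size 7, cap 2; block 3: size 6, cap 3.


A basis picks exactly ci elements from block i.
Number of bases = product of C(|Si|, ci).
= C(6,4) * C(7,2) * C(6,3)
= 15 * 21 * 20
= 6300.

6300


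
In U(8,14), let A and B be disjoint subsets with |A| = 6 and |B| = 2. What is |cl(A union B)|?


|A union B| = 6 + 2 = 8 (disjoint).
In U(8,14), cl(S) = S if |S| < 8, else cl(S) = E.
Since 8 >= 8, cl(A union B) = E.
|cl(A union B)| = 14.

14


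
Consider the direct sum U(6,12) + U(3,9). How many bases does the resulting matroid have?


Bases of a direct sum M1 + M2: |B| = |B(M1)| * |B(M2)|.
|B(U(6,12))| = C(12,6) = 924.
|B(U(3,9))| = C(9,3) = 84.
Total bases = 924 * 84 = 77616.

77616


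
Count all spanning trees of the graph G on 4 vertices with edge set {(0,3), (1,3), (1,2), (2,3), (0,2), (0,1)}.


By Kirchhoff's matrix tree theorem, the number of spanning trees equals
the determinant of any cofactor of the Laplacian matrix L.
G has 4 vertices and 6 edges.
Computing the (3 x 3) cofactor determinant gives 16.

16


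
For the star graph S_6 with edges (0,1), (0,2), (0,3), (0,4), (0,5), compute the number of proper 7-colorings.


P(tree, k) = k * (k-1)^(5) for any tree on 6 vertices.
P(7) = 7 * 6^5 = 7 * 7776 = 54432.

54432


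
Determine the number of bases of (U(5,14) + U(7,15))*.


(M1+M2)* = M1* + M2*.
M1* = U(9,14), bases: C(14,9) = 2002.
M2* = U(8,15), bases: C(15,8) = 6435.
|B(M*)| = 2002 * 6435 = 12882870.

12882870


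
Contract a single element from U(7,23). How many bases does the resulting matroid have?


Contracting e from U(7,23) gives U(6,22).
Bases of U(6,22) = (22 choose 6) = 74613.

74613


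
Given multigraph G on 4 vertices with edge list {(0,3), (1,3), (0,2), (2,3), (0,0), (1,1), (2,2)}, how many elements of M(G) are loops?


In a graphic matroid, a loop is a self-loop edge (u,u) with rank 0.
Examining all 7 edges for self-loops...
Self-loops found: (0,0), (1,1), (2,2)
Number of loops = 3.

3


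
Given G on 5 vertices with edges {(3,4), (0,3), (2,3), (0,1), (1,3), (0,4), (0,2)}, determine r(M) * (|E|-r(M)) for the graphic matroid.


r(M) = |V| - c = 5 - 1 = 4.
nullity = |E| - r(M) = 7 - 4 = 3.
Product = 4 * 3 = 12.

12


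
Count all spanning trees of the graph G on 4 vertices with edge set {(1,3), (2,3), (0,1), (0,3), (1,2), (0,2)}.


By Kirchhoff's matrix tree theorem, the number of spanning trees equals
the determinant of any cofactor of the Laplacian matrix L.
G has 4 vertices and 6 edges.
Computing the (3 x 3) cofactor determinant gives 16.

16


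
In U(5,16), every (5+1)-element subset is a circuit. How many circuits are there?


In U(5,16), circuits are the (6)-element subsets.
Any set of 6 elements is dependent, and removing any one element gives
an independent set of size 5, so it is a minimal dependent set.
Number of circuits = C(16,6) = 8008.

8008


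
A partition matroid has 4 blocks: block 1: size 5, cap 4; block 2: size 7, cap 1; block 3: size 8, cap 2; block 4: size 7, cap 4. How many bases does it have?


A basis picks exactly ci elements from block i.
Number of bases = product of C(|Si|, ci).
= C(5,4) * C(7,1) * C(8,2) * C(7,4)
= 5 * 7 * 28 * 35
= 34300.

34300


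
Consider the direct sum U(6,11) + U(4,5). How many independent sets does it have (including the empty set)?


For a direct sum, |I(M1+M2)| = |I(M1)| * |I(M2)|.
|I(U(6,11))| = sum C(11,k) for k=0..6 = 1486.
|I(U(4,5))| = sum C(5,k) for k=0..4 = 31.
Total = 1486 * 31 = 46066.

46066


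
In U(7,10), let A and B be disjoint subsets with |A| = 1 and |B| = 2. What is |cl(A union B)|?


|A union B| = 1 + 2 = 3 (disjoint).
In U(7,10), cl(S) = S if |S| < 7, else cl(S) = E.
Since 3 < 7, cl(A union B) = A union B.
|cl(A union B)| = 3.

3


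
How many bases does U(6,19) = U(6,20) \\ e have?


Deleting e from U(6,20) gives U(6,19) since n > r.
Bases of U(6,19) = (19 choose 6) = 27132.

27132


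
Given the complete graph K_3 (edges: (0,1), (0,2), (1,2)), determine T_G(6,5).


T(K_3; x,y) = x^2 + x + y.
T(6,5) = 36 + 6 + 5 = 47.

47
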